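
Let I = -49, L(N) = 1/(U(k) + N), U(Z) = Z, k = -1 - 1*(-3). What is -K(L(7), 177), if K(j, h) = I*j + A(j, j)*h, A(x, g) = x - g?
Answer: 49/9 ≈ 5.4444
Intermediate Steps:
k = 2 (k = -1 + 3 = 2)
L(N) = 1/(2 + N)
K(j, h) = -49*j (K(j, h) = -49*j + (j - j)*h = -49*j + 0*h = -49*j + 0 = -49*j)
-K(L(7), 177) = -(-49)/(2 + 7) = -(-49)/9 = -1*(-49/9) = 49/9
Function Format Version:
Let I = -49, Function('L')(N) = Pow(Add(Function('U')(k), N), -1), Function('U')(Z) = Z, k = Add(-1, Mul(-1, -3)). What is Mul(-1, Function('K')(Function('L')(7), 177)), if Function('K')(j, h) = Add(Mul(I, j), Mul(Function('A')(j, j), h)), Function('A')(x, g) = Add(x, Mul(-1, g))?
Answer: Rational(49, 9) ≈ 5.4444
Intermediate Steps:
k = 2 (k = Add(-1, 3) = 2)
Function('L')(N) = Pow(Add(2, N), -1)
Function('K')(j, h) = Mul(-49, j) (Function('K')(j, h) = Add(Mul(-49, j), Mul(Add(j, Mul(-1, j)), h)) = Add(Mul(-49, j), Mul(0, h)) = Add(Mul(-49, j), 0) = Mul(-49, j))
Mul(-1, Function('K')(Function('L')(7), 177)) = Mul(-1, Mul(-49, Pow(Add(2, 7), -1))) = Mul(-1, Mul(-49, Pow(9, -1))) = Mul(-1, Mul(-49, Rational(1, 9))) = Mul(-1, Rational(-49, 9)) = Rational(49, 9)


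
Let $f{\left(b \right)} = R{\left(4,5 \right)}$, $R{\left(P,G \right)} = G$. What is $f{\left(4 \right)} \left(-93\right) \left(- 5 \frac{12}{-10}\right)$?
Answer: $-2790$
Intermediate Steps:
$f{\left(b \right)} = 5$
$f{\left(4 \right)} \left(-93\right) \left(- 5 \frac{12}{-10}\right) = 5 \left(-93\right) \left(- 5 \frac{12}{-10}\right) = - 465 \left(- 5 \cdot 12 \left(- \frac{1}{10}\right)\right) = - 465 \left(\left(-5\right) \left(- \frac{6}{5}\right)\right) = \left(-465\right) 6 = -2790$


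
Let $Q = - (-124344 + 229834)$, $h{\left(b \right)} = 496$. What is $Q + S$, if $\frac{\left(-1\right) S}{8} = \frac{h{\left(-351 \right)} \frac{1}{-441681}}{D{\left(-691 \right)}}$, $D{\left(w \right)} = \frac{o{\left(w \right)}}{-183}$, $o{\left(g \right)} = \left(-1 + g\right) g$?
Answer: $- \frac{1856619491523402}{17599957261} \approx -1.0549 \cdot 10^{5}$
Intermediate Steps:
$o{\left(g \right)} = g \left(-1 + g\right)$
$D{\left(w \right)} = - \frac{w \left(-1 + w\right)}{183}$ ($D{\left(w \right)} = \frac{w \left(-1 + w\right)}{-183} = w \left(-1 + w\right) \left(- \frac{1}{183}\right) = - \frac{w \left(-1 + w\right)}{183}$)
$Q = -105490$ ($Q = \left(-1\right) 105490 = -105490$)
$S = - \frac{60512}{17599957261}$ ($S = - 8 \frac{496 \frac{1}{-441681}}{\frac{1}{183} \left(-691\right) \left(1 - -691\right)} = - 8 \frac{496 \left(- \frac{1}{441681}\right)}{\frac{1}{183} \left(-691\right) \left(1 + 691\right)} = - 8 \left(- \frac{496}{441681 \cdot \frac{1}{183} \left(-691\right) 692}\right) = - 8 \left(- \frac{496}{441681 \left(- \frac{478172}{183}\right)}\right) = - 8 \left(\left(- \frac{496}{441681}\right) \left(- \frac{183}{478172}\right)\right) = \left(-8\right) \frac{7564}{17599957261} = - \frac{60512}{17599957261} \approx -3.4382 \cdot 10^{-6}$)
$Q + S = -105490 - \frac{60512}{17599957261} = - \frac{1856619491523402}{17599957261}$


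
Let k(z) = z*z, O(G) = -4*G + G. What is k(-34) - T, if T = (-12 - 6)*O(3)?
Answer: 994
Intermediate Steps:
O(G) = -3*G
T = 162 (T = (-12 - 6)*(-3*3) = -18*(-9) = 162)
k(z) = z²
k(-34) - T = (-34)² - 1*162 = 1156 - 162 = 994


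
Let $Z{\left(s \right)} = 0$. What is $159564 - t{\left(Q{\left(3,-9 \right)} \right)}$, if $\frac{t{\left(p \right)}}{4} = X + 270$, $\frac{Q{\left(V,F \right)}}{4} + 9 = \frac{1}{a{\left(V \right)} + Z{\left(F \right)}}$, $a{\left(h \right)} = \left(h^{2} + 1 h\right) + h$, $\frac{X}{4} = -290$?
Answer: $163124$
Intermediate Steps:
$X = -1160$ ($X = 4 \left(-290\right) = -1160$)
$a{\left(h \right)} = h^{2} + 2 h$ ($a{\left(h \right)} = \left(h^{2} + h\right) + h = \left(h + h^{2}\right) + h = h^{2} + 2 h$)
$Q{\left(V,F \right)} = -36 + \frac{4}{V \left(2 + V\right)}$ ($Q{\left(V,F \right)} = -36 + \frac{4}{V \left(2 + V\right) + 0} = -36 + \frac{4}{V \left(2 + V\right)}$)
$t{\left(p \right)} = -3560$ ($t{\left(p \right)} = 4 \left(-1160 + 270\right) = 4 \left(-890\right) = -3560$)
$159564 - t{\left(Q{\left(3,-9 \right)} \right)} = 159564 - -3560 = 159564 + 3560 = 163124$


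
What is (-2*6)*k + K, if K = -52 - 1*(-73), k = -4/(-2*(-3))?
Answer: 29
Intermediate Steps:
k = -2/3 (k = -4/6 = (1/6)*(-4) = -2/3 ≈ -0.66667)
K = 21 (K = -52 + 73 = 21)
(-2*6)*k + K = -2*6*(-2/3) + 21 = -12*(-2/3) + 21 = 8 + 21 = 29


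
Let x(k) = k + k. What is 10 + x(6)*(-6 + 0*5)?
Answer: -62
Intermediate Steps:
x(k) = 2*k
10 + x(6)*(-6 + 0*5) = 10 + (2*6)*(-6 + 0*5) = 10 + 12*(-6 + 0) = 10 + 12*(-6) = 10 - 72 = -62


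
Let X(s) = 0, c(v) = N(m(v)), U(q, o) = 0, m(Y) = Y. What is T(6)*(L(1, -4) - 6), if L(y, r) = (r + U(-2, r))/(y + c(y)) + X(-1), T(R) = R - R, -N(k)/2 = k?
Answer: 0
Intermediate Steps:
N(k) = -2*k
c(v) = -2*v
T(R) = 0
L(y, r) = -r/y (L(y, r) = (r + 0)/(y - 2*y) + 0 = r/((-y)) + 0 = r*(-1/y) + 0 = -r/y + 0 = -r/y)
T(6)*(L(1, -4) - 6) = 0*(-1*(-4)/1 - 6) = 0*(-1*(-4)*1 - 6) = 0*(4 - 6) = 0*(-2) = 0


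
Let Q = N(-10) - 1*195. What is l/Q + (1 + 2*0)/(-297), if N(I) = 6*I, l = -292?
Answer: 28823/25245 ≈ 1.1417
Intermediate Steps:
Q = -255 (Q = 6*(-10) - 1*195 = -60 - 195 = -255)
l/Q + (1 + 2*0)/(-297) = -292/(-255) + (1 + 2*0)/(-297) = -292*(-1/255) + (1 + 0)*(-1/297) = 292/255 + 1*(-1/297) = 292/255 - 1/297 = 28823/25245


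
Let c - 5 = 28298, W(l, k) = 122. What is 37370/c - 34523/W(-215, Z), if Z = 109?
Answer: -972545329/3452966 ≈ -281.66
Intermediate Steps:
c = 28303 (c = 5 + 28298 = 28303)
37370/c - 34523/W(-215, Z) = 37370/28303 - 34523/122 = -972545329/3452966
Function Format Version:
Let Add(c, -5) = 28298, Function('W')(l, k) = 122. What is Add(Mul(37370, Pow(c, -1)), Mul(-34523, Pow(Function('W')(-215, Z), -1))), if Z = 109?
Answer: Rational(-972545329, 3452966) ≈ -281.66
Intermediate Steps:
c = 28303 (c = Add(5, 28298) = 28303)
Add(Mul(37370, Pow(c, -1)), Mul(-34523, Pow(Function('W')(-215, Z), -1))) = Add(Mul(37370, Pow(28303, -1)), Mul(-34523, Pow(122, -1))) = Add(Mul(37370, Rational(1, 28303)), Mul(-34523, Rational(1, 122))) = Add(Rational(37370, 28303), Rational(-34523, 122)) = Rational(-972545329, 3452966)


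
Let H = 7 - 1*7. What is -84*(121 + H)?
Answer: -10164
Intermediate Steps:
H = 0 (H = 7 - 7 = 0)
-84*(121 + H) = -84*(121 + 0) = -84*121 = -10164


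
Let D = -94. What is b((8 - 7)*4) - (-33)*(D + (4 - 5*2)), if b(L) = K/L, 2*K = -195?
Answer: -26595/8 ≈ -3324.4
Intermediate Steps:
K = -195/2 (K = (½)*(-195) = -195/2 ≈ -97.500)
b(L) = -195/(2*L)
b((8 - 7)*4) - (-33)*(D + (4 - 5*2)) = -195*1/(4*(8 - 7))/2 - (-33)*(-94 + (4 - 5*2)) = -195/(2*(1*4)) - (-33)*(-94 + (4 - 10)) = -195/2/4 - (-33)*(-94 - 6) = -195/2*¼ - (-33)*(-100) = -195/8 - 1*3300 = -195/8 - 3300 = -26595/8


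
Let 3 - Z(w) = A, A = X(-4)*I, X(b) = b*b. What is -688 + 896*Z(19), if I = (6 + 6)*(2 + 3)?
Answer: -858160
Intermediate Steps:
X(b) = b²
I = 60 (I = 12*5 = 60)
A = 960 (A = (-4)²*60 = 16*60 = 960)
Z(w) = -957 (Z(w) = 3 - 1*960 = 3 - 960 = -957)
-688 + 896*Z(19) = -688 + 896*(-957) = -688 - 857472 = -858160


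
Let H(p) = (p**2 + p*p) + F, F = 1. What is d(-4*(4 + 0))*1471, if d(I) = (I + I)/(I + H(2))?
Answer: 47072/7 ≈ 6724.6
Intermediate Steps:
H(p) = 1 + 2*p**2 (H(p) = (p**2 + p*p) + 1 = (p**2 + p**2) + 1 = 2*p**2 + 1 = 1 + 2*p**2)
d(I) = 2*I/(9 + I) (d(I) = (I + I)/(I + (1 + 2*2**2)) = (2*I)/(I + (1 + 2*4)) = (2*I)/(I + (1 + 8)) = (2*I)/(I + 9) = (2*I)/(9 + I) = 2*I/(9 + I))
d(-4*(4 + 0))*1471 = (2*(-4*(4 + 0))/(9 - 4*(4 + 0)))*1471 = (2*(-4*4)/(9 - 4*4))*1471 = (2*(-16)/(9 - 16))*1471 = (2*(-16)/(-7))*1471 = (2*(-16)*(-1/7))*1471 = (32/7)*1471 = 47072/7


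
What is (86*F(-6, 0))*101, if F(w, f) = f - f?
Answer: 0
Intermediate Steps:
F(w, f) = 0
(86*F(-6, 0))*101 = (86*0)*101 = 0*101 = 0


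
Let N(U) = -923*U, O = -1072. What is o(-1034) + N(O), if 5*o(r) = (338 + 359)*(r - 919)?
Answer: 3586039/5 ≈ 7.1721e+5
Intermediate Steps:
o(r) = -640543/5 + 697*r/5 (o(r) = ((338 + 359)*(r - 919))/5 = (697*(-919 + r))/5 = (-640543 + 697*r)/5 = -640543/5 + 697*r/5)
o(-1034) + N(O) = (-640543/5 + (697/5)*(-1034)) - 923*(-1072) = (-640543/5 - 720698/5) + 989456 = -1361241/5 + 989456 = 3586039/5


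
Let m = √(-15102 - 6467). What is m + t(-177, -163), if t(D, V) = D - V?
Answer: -14 + I*√21569 ≈ -14.0 + 146.86*I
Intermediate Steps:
m = I*√21569 (m = √(-21569) = I*√21569 ≈ 146.86*I)
m + t(-177, -163) = I*√21569 + (-177 - 1*(-163)) = I*√21569 + (-177 + 163) = I*√21569 - 14 = -14 + I*√21569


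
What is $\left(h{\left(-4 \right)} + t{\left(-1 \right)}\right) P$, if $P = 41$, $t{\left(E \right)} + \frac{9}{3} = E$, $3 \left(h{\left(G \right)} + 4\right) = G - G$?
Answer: $-328$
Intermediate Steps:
$h{\left(G \right)} = -4$ ($h{\left(G \right)} = -4 + \frac{G - G}{3} = -4 + \frac{1}{3} \cdot 0 = -4 + 0 = -4$)
$t{\left(E \right)} = -3 + E$
$\left(h{\left(-4 \right)} + t{\left(-1 \right)}\right) P = \left(-4 - 4\right) 41 = \left(-8\right) 41 = -328$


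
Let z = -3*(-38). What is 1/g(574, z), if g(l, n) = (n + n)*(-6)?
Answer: -1/1368 ≈ -0.00073099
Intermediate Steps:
z = 114
g(l, n) = -12*n (g(l, n) = (2*n)*(-6) = -12*n)
1/g(574, z) = 1/(-12*114) = 1/(-1368) = -1/1368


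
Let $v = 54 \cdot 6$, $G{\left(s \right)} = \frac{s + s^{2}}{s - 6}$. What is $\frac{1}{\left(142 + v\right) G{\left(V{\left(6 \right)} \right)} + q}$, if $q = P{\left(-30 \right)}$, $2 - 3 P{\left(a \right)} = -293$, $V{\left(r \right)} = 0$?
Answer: $\frac{3}{295} \approx 0.010169$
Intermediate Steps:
$G{\left(s \right)} = \frac{s + s^{2}}{-6 + s}$
$v = 324$
$P{\left(a \right)} = \frac{295}{3}$ ($P{\left(a \right)} = \frac{2}{3} - - \frac{293}{3} = \frac{2}{3} + \frac{293}{3} = \frac{295}{3}$)
$q = \frac{295}{3} \approx 98.333$
$\frac{1}{\left(142 + v\right) G{\left(V{\left(6 \right)} \right)} + q} = \frac{1}{\left(142 + 324\right) \frac{0 \left(1 + 0\right)}{-6 + 0} + \frac{295}{3}} = \frac{1}{466 \cdot 0 \frac{1}{-6} \cdot 1 + \frac{295}{3}} = \frac{1}{466 \cdot 0 \left(- \frac{1}{6}\right) 1 + \frac{295}{3}} = \frac{1}{466 \cdot 0 + \frac{295}{3}} = \frac{1}{0 + \frac{295}{3}} = \frac{1}{\frac{295}{3}} = \frac{3}{295}$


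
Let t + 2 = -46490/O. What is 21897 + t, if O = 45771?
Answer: 1002109555/45771 ≈ 21894.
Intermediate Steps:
t = -138032/45771 (t = -2 - 46490/45771 = -138032/45771 ≈ -3.0157)
21897 + t = 21897 - 138032/45771 = 1002109555/45771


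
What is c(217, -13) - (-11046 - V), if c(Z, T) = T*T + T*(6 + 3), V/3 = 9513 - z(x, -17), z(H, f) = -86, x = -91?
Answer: 39895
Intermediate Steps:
V = 28797 (V = 3*(9513 - 1*(-86)) = 3*(9513 + 86) = 3*9599 = 28797)
c(Z, T) = T² + 9*T (c(Z, T) = T² + T*9 = T² + 9*T)
c(217, -13) - (-11046 - V) = -13*(9 - 13) - (-11046 - 1*28797) = -13*(-4) - (-11046 - 28797) = 52 - 1*(-39843) = 52 + 39843 = 39895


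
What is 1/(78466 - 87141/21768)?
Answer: 7256/569320249 ≈ 1.2745e-5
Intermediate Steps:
1/(78466 - 87141/21768) = 1/(78466 - 87141*1/21768) = 1/(78466 - 29047/7256) = 1/(569320249/7256) = 7256/569320249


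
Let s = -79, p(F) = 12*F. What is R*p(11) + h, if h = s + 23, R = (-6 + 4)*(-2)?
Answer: 472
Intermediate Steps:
R = 4 (R = -2*(-2) = 4)
h = -56 (h = -79 + 23 = -56)
R*p(11) + h = 4*(12*11) - 56 = 4*132 - 56 = 528 - 56 = 472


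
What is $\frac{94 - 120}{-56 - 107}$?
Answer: $\frac{26}{163} \approx 0.15951$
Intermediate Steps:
$\frac{94 - 120}{-56 - 107} = \frac{1}{-163} \left(-26\right) = \left(- \frac{1}{163}\right) \left(-26\right) = \frac{26}{163}$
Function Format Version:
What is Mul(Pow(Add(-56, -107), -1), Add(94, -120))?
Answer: Rational(26, 163) ≈ 0.15951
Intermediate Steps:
Mul(Pow(Add(-56, -107), -1), Add(94, -120)) = Mul(Pow(-163, -1), -26) = Mul(Rational(-1, 163), -26) = Rational(26, 163)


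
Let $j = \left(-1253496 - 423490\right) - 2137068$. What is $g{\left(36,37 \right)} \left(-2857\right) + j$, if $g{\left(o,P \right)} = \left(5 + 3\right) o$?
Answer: $-4636870$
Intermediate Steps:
$j = -3814054$ ($j = \left(-1253496 - 423490\right) - 2137068 = -1676986 - 2137068 = -3814054$)
$g{\left(o,P \right)} = 8 o$
$g{\left(36,37 \right)} \left(-2857\right) + j = 8 \cdot 36 \left(-2857\right) - 3814054 = 288 \left(-2857\right) - 3814054 = -822816 - 3814054 = -4636870$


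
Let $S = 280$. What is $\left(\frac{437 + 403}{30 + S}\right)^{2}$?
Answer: $\frac{7056}{961} \approx 7.3424$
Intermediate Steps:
$\left(\frac{437 + 403}{30 + S}\right)^{2} = \left(\frac{437 + 403}{30 + 280}\right)^{2} = \left(\frac{840}{310}\right)^{2} = \left(840 \cdot \frac{1}{310}\right)^{2} = \left(\frac{84}{31}\right)^{2} = \frac{7056}{961}$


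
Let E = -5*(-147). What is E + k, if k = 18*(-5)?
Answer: 645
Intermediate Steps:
E = 735
k = -90
E + k = 735 - 90 = 645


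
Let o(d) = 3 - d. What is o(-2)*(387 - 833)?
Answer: -2230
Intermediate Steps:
o(-2)*(387 - 833) = (3 - 1*(-2))*(387 - 833) = (3 + 2)*(-446) = 5*(-446) = -2230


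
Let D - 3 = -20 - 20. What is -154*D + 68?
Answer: 5766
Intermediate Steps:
D = -37 (D = 3 + (-20 - 20) = 3 - 40 = -37)
-154*D + 68 = -154*(-37) + 68 = 5698 + 68 = 5766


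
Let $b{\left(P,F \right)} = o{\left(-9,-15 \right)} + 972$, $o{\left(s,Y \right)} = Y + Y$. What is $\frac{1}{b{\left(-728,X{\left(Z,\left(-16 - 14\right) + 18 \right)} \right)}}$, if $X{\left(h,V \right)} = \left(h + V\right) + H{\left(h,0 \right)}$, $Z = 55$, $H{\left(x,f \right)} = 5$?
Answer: $\frac{1}{942} \approx 0.0010616$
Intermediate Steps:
$X{\left(h,V \right)} = 5 + V + h$ ($X{\left(h,V \right)} = \left(h + V\right) + 5 = \left(V + h\right) + 5 = 5 + V + h$)
$o{\left(s,Y \right)} = 2 Y$
$b{\left(P,F \right)} = 942$ ($b{\left(P,F \right)} = 2 \left(-15\right) + 972 = -30 + 972 = 942$)
$\frac{1}{b{\left(-728,X{\left(Z,\left(-16 - 14\right) + 18 \right)} \right)}} = \frac{1}{942}$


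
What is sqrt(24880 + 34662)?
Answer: sqrt(59542) ≈ 244.01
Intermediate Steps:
sqrt(24880 + 34662) = sqrt(59542)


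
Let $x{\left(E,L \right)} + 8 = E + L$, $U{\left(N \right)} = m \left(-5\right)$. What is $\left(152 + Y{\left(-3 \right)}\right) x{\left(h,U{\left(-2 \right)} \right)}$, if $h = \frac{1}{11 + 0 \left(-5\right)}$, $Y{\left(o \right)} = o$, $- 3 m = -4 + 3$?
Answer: $- \frac{47084}{33} \approx -1426.8$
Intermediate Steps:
$m = \frac{1}{3}$ ($m = - \frac{-4 + 3}{3} = \left(- \frac{1}{3}\right) \left(-1\right) = \frac{1}{3} \approx 0.33333$)
$U{\left(N \right)} = - \frac{5}{3}$ ($U{\left(N \right)} = \frac{1}{3} \left(-5\right) = - \frac{5}{3}$)
$h = \frac{1}{11}$ ($h = \frac{1}{11 + 0} = \frac{1}{11} \approx 0.090909$)
$x{\left(E,L \right)} = -8 + E + L$ ($x{\left(E,L \right)} = -8 + \left(E + L\right) = -8 + E + L$)
$\left(152 + Y{\left(-3 \right)}\right) x{\left(h,U{\left(-2 \right)} \right)} = \left(152 - 3\right) \left(-8 + \frac{1}{11} - \frac{5}{3}\right) = 149 \left(- \frac{316}{33}\right) = - \frac{47084}{33}$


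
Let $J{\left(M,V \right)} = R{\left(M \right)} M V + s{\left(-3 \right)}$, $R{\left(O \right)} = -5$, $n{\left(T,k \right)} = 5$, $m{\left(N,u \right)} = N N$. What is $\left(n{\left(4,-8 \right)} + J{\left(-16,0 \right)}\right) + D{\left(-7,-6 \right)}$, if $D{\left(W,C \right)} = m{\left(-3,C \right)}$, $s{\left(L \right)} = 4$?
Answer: $18$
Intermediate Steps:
$m{\left(N,u \right)} = N^{2}$
$D{\left(W,C \right)} = 9$ ($D{\left(W,C \right)} = \left(-3\right)^{2} = 9$)
$J{\left(M,V \right)} = 4 - 5 M V$ ($J{\left(M,V \right)} = - 5 M V + 4 = 4 - 5 M V$)
$\left(n{\left(4,-8 \right)} + J{\left(-16,0 \right)}\right) + D{\left(-7,-6 \right)} = \left(5 + \left(4 - \left(-80\right) 0\right)\right) + 9 = \left(5 + \left(4 + 0\right)\right) + 9 = \left(5 + 4\right) + 9 = 9 + 9 = 18$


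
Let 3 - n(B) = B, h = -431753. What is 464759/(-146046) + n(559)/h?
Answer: -200579890951/63055798638 ≈ -3.1810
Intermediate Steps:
n(B) = 3 - B
464759/(-146046) + n(559)/h = 464759/(-146046) + (3 - 1*559)/(-431753) = 464759*(-1/146046) + (3 - 559)*(-1/431753) = -464759/146046 - 556*(-1/431753) = -464759/146046 + 556/431753 = -200579890951/63055798638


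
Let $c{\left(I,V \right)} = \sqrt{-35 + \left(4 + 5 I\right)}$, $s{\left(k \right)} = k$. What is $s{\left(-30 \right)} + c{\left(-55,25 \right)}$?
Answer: $-30 + 3 i \sqrt{34} \approx -30.0 + 17.493 i$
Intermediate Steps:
$c{\left(I,V \right)} = \sqrt{-31 + 5 I}$
$s{\left(-30 \right)} + c{\left(-55,25 \right)} = -30 + \sqrt{-31 + 5 \left(-55\right)} = -30 + \sqrt{-31 - 275} = -30 + \sqrt{-306} = -30 + 3 i \sqrt{34}$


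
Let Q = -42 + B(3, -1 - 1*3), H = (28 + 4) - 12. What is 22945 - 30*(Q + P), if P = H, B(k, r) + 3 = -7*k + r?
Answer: 24445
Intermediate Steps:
B(k, r) = -3 + r - 7*k (B(k, r) = -3 + (-7*k + r) = -3 + (r - 7*k) = -3 + r - 7*k)
H = 20 (H = 32 - 12 = 20)
P = 20
Q = -70 (Q = -42 + (-3 + (-1 - 1*3) - 7*3) = -42 + (-3 + (-1 - 3) - 21) = -42 + (-3 - 4 - 21) = -42 - 28 = -70)
22945 - 30*(Q + P) = 22945 - 30*(-70 + 20) = 22945 - 30*(-50) = 22945 - 1*(-1500) = 22945 + 1500 = 24445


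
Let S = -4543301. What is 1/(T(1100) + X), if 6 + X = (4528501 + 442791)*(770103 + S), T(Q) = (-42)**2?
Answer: -1/18757669030058 ≈ -5.3312e-14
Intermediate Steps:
T(Q) = 1764
X = -18757669031822 (X = -6 + (4528501 + 442791)*(770103 - 4543301) = -6 + 4971292*(-3773198) = -6 - 18757669031816 = -18757669031822)
1/(T(1100) + X) = 1/(1764 - 18757669031822) = 1/(-18757669030058) = -1/18757669030058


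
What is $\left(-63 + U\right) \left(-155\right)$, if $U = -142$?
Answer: $31775$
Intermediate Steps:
$\left(-63 + U\right) \left(-155\right) = \left(-63 - 142\right) \left(-155\right) = \left(-205\right) \left(-155\right) = 31775$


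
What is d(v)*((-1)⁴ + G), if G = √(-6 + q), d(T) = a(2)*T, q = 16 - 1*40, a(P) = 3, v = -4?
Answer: -12 - 12*I*√30 ≈ -12.0 - 65.727*I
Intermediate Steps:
q = -24 (q = 16 - 40 = -24)
d(T) = 3*T
G = I*√30 (G = √(-6 - 24) = √(-30) = I*√30 ≈ 5.4772*I)
d(v)*((-1)⁴ + G) = (3*(-4))*((-1)⁴ + I*√30) = -12*(1 + I*√30) = -12 - 12*I*√30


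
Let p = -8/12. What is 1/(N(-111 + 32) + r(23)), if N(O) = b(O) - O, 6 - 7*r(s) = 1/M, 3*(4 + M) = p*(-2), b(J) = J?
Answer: 224/201 ≈ 1.1144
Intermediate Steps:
p = -2/3 (p = -8*1/12 = -2/3 ≈ -0.66667)
M = -32/9 (M = -4 + (-2/3*(-2))/3 = -4 + (1/3)*(4/3) = -4 + 4/9 = -32/9 ≈ -3.5556)
r(s) = 201/224 (r(s) = 6/7 - 1/(7*(-32/9)) = 6/7 - 1/7*(-9/32) = 6/7 + 9/224 = 201/224)
N(O) = 0 (N(O) = O - O = 0)
1/(N(-111 + 32) + r(23)) = 1/(0 + 201/224) = 1/(201/224) = 224/201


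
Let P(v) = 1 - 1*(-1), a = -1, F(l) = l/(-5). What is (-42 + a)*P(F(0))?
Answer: -86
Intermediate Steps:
F(l) = -l/5 (F(l) = l*(-⅕) = -l/5)
P(v) = 2 (P(v) = 1 + 1 = 2)
(-42 + a)*P(F(0)) = (-42 - 1)*2 = -43*2 = -86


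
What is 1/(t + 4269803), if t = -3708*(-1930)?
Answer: 1/11426243 ≈ 8.7518e-8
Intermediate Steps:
t = 7156440
1/(t + 4269803) = 1/(7156440 + 4269803) = 1/11426243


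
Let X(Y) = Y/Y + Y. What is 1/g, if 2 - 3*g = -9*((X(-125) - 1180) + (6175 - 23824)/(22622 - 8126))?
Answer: -14496/56751635 ≈ -0.00025543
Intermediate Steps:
X(Y) = 1 + Y
g = -56751635/14496 (g = ⅔ - (-3)*(((1 - 125) - 1180) + (6175 - 23824)/(22622 - 8126)) = ⅔ - (-3)*((-124 - 1180) - 17649/14496) = ⅔ - (-3)*(-1304 - 17649*1/14496) = ⅔ - (-3)*(-1304 - 5883/4832) = ⅔ - (-3)*(-6306811)/4832 = ⅔ - ⅓*56761299/4832 = ⅔ - 18920433/4832 = -56751635/14496 ≈ -3915.0)
1/g = 1/(-56751635/14496) = -14496/56751635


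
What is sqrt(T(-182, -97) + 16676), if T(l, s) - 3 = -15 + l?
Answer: sqrt(16482) ≈ 128.38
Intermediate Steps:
T(l, s) = -12 + l (T(l, s) = 3 + (-15 + l) = -12 + l)
sqrt(T(-182, -97) + 16676) = sqrt((-12 - 182) + 16676) = sqrt(-194 + 16676) = sqrt(16482)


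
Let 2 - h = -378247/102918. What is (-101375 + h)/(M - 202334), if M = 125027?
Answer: 10432728167/7956281826 ≈ 1.3113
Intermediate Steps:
h = 584083/102918 (h = 2 - (-378247)/102918 = 2 - 1*(-378247/102918) = 2 + 378247/102918 = 584083/102918 ≈ 5.6752)
(-101375 + h)/(M - 202334) = (-101375 + 584083/102918)/(125027 - 202334) = -10432728167/102918/(-77307) = -10432728167/102918*(-1/77307) = 10432728167/7956281826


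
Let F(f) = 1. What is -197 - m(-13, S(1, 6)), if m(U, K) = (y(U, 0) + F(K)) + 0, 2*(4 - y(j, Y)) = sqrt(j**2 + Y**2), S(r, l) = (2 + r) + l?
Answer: -391/2 ≈ -195.50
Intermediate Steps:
S(r, l) = 2 + l + r
y(j, Y) = 4 - sqrt(Y**2 + j**2)/2 (y(j, Y) = 4 - sqrt(j**2 + Y**2)/2 = 4 - sqrt(Y**2 + j**2)/2)
m(U, K) = 5 - sqrt(U**2)/2 (m(U, K) = ((4 - sqrt(0**2 + U**2)/2) + 1) + 0 = ((4 - sqrt(0 + U**2)/2) + 1) + 0 = ((4 - sqrt(U**2)/2) + 1) + 0 = (5 - sqrt(U**2)/2) + 0 = 5 - sqrt(U**2)/2)
-197 - m(-13, S(1, 6)) = -197 - (5 - sqrt((-13)**2)/2) = -197 - (5 - sqrt(169)/2) = -197 - (5 - 1/2*13) = -197 - (5 - 13/2) = -197 - 1*(-3/2) = -197 + 3/2 = -391/2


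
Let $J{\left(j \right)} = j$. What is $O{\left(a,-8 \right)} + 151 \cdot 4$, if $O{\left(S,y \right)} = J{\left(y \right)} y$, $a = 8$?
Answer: $668$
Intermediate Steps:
$O{\left(S,y \right)} = y^{2}$ ($O{\left(S,y \right)} = y y = y^{2}$)
$O{\left(a,-8 \right)} + 151 \cdot 4 = \left(-8\right)^{2} + 151 \cdot 4 = 64 + 604 = 668$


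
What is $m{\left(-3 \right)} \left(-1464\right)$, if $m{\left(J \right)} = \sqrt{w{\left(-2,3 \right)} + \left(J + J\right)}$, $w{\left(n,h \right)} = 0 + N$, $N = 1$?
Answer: $- 1464 i \sqrt{5} \approx - 3273.6 i$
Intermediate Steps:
$w{\left(n,h \right)} = 1$ ($w{\left(n,h \right)} = 0 + 1 = 1$)
$m{\left(J \right)} = \sqrt{1 + 2 J}$ ($m{\left(J \right)} = \sqrt{1 + \left(J + J\right)} = \sqrt{1 + 2 J}$)
$m{\left(-3 \right)} \left(-1464\right) = \sqrt{1 + 2 \left(-3\right)} \left(-1464\right) = \sqrt{1 - 6} \left(-1464\right) = \sqrt{-5} \left(-1464\right) = i \sqrt{5} \left(-1464\right) = - 1464 i \sqrt{5}$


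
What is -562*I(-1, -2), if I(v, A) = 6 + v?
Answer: -2810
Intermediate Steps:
-562*I(-1, -2) = -562*(6 - 1) = -562*5 = -2810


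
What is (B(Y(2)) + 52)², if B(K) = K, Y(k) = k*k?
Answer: 3136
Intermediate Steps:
Y(k) = k²
(B(Y(2)) + 52)² = (2² + 52)² = (4 + 52)² = 56² = 3136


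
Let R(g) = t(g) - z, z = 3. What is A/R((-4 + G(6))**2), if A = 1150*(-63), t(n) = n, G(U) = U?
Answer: -72450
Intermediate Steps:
A = -72450
R(g) = -3 + g (R(g) = g - 1*3 = g - 3 = -3 + g)
A/R((-4 + G(6))**2) = -72450/(-3 + (-4 + 6)**2) = -72450/(-3 + 2**2) = -72450/(-3 + 4) = -72450/1 = -72450*1 = -72450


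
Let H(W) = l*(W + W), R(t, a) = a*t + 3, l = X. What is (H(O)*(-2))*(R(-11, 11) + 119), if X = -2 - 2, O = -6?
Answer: -96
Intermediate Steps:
X = -4
l = -4
R(t, a) = 3 + a*t
H(W) = -8*W (H(W) = -4*(W + W) = -8*W)
(H(O)*(-2))*(R(-11, 11) + 119) = (-8*(-6)*(-2))*((3 + 11*(-11)) + 119) = (48*(-2))*((3 - 121) + 119) = -96*(-118 + 119) = -96*1 = -96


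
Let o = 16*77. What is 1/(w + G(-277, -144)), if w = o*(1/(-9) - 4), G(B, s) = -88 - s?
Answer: -9/45080 ≈ -0.00019965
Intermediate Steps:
o = 1232
w = -45584/9 (w = 1232*(1/(-9) - 4) = 1232*(-⅑ - 4) = 1232*(-37/9) = -45584/9 ≈ -5064.9)
1/(w + G(-277, -144)) = 1/(-45584/9 + (-88 - 1*(-144))) = 1/(-45584/9 + (-88 + 144)) = 1/(-45584/9 + 56) = 1/(-45080/9) = -9/45080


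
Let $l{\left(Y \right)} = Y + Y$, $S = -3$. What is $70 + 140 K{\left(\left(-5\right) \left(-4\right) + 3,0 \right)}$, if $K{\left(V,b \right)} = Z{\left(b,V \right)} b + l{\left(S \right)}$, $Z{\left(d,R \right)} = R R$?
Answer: $-770$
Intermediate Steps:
$Z{\left(d,R \right)} = R^{2}$
$l{\left(Y \right)} = 2 Y$
$K{\left(V,b \right)} = -6 + b V^{2}$ ($K{\left(V,b \right)} = V^{2} b + 2 \left(-3\right) = b V^{2} - 6 = -6 + b V^{2}$)
$70 + 140 K{\left(\left(-5\right) \left(-4\right) + 3,0 \right)} = 70 + 140 \left(-6 + 0 \left(\left(-5\right) \left(-4\right) + 3\right)^{2}\right) = 70 + 140 \left(-6 + 0 \left(20 + 3\right)^{2}\right) = 70 + 140 \left(-6 + 0 \cdot 23^{2}\right) = 70 + 140 \left(-6 + 0 \cdot 529\right) = 70 + 140 \left(-6 + 0\right) = 70 + 140 \left(-6\right) = 70 - 840 = -770$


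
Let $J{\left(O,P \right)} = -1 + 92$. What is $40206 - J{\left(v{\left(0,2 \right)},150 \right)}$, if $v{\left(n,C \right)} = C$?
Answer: $40115$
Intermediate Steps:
$J{\left(O,P \right)} = 91$
$40206 - J{\left(v{\left(0,2 \right)},150 \right)} = 40206 - 91 = 40115$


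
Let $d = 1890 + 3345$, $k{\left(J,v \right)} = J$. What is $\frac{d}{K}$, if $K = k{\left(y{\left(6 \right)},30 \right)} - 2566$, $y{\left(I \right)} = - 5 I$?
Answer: $- \frac{5235}{2596} \approx -2.0166$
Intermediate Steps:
$K = -2596$ ($K = \left(-5\right) 6 - 2566 = -30 - 2566 = -2596$)
$d = 5235$
$\frac{d}{K} = \frac{5235}{-2596} = 5235 \left(- \frac{1}{2596}\right) = - \frac{5235}{2596}$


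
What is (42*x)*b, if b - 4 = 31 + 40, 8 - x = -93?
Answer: 318150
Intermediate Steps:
x = 101 (x = 8 - 1*(-93) = 8 + 93 = 101)
b = 75 (b = 4 + (31 + 40) = 4 + 71 = 75)
(42*x)*b = (42*101)*75 = 4242*75 = 318150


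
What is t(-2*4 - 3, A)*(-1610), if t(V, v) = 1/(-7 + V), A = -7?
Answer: 805/9 ≈ 89.444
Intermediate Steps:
t(-2*4 - 3, A)*(-1610) = -1610/(-7 + (-2*4 - 3)) = -1610/(-7 + (-8 - 3)) = -1610/(-7 - 11) = -1610/(-18) = -1/18*(-1610) = 805/9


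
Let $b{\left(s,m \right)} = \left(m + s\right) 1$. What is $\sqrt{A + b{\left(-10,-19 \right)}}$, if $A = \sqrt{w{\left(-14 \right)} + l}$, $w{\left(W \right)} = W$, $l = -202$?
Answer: $\sqrt{-29 + 6 i \sqrt{6}} \approx 1.3251 + 5.5458 i$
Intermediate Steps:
$A = 6 i \sqrt{6}$ ($A = \sqrt{-14 - 202} = \sqrt{-216} = 6 i \sqrt{6} \approx 14.697 i$)
$b{\left(s,m \right)} = m + s$
$\sqrt{A + b{\left(-10,-19 \right)}} = \sqrt{6 i \sqrt{6} - 29} = \sqrt{-29 + 6 i \sqrt{6}}$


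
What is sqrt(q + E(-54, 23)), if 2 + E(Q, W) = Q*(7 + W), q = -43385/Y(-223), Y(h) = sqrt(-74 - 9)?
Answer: sqrt(-11173958 + 3600955*I*sqrt(83))/83 ≈ 41.284 + 57.675*I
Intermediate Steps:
Y(h) = I*sqrt(83) (Y(h) = sqrt(-83) = I*sqrt(83))
q = 43385*I*sqrt(83)/83 (q = -43385*(-I*sqrt(83)/83) = -(-43385)*I*sqrt(83)/83 = 43385*I*sqrt(83)/83 ≈ 4762.1*I)
E(Q, W) = -2 + Q*(7 + W)
sqrt(q + E(-54, 23)) = sqrt(43385*I*sqrt(83)/83 + (-2 + 7*(-54) - 54*23)) = sqrt(43385*I*sqrt(83)/83 + (-2 - 378 - 1242)) = sqrt(43385*I*sqrt(83)/83 - 1622) = sqrt(-1622 + 43385*I*sqrt(83)/83)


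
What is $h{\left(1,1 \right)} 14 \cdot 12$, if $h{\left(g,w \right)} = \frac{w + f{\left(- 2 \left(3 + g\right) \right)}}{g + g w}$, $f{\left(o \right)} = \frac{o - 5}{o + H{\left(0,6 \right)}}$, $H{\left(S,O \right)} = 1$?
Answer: $240$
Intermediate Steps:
$f{\left(o \right)} = \frac{-5 + o}{1 + o}$ ($f{\left(o \right)} = \frac{o - 5}{o + 1} = \frac{-5 + o}{1 + o}$)
$h{\left(g,w \right)} = \frac{w + \frac{-11 - 2 g}{-5 - 2 g}}{g + g w}$ ($h{\left(g,w \right)} = \frac{w + \frac{-5 - 2 \left(3 + g\right)}{1 - 2 \left(3 + g\right)}}{g + g w} = \frac{w + \frac{-5 - \left(6 + 2 g\right)}{1 - \left(6 + 2 g\right)}}{g + g w} = \frac{w + \frac{-11 - 2 g}{-5 - 2 g}}{g + g w}$)
$h{\left(1,1 \right)} 14 \cdot 12 = \frac{11 + 2 \cdot 1 + 1 \left(5 + 2 \cdot 1\right)}{1 \left(1 + 1\right) \left(5 + 2 \cdot 1\right)} 14 \cdot 12 = 1 \cdot \frac{1}{2} \frac{1}{5 + 2} \left(11 + 2 + 1 \left(5 + 2\right)\right) 14 \cdot 12 = 1 \cdot \frac{1}{2} \cdot \frac{1}{7} \left(11 + 2 + 1 \cdot 7\right) 14 \cdot 12 = 1 \cdot \frac{1}{2} \cdot \frac{1}{7} \left(11 + 2 + 7\right) 14 \cdot 12 = 1 \cdot \frac{1}{2} \cdot \frac{1}{7} \cdot 20 \cdot 14 \cdot 12 = \frac{10}{7} \cdot 14 \cdot 12 = 20 \cdot 12 = 240$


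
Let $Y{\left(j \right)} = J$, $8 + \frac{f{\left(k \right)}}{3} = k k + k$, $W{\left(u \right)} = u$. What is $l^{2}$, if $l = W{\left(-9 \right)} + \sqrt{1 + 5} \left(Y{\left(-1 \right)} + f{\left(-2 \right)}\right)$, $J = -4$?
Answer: $2985 + 396 \sqrt{6} \approx 3955.0$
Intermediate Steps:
$f{\left(k \right)} = -24 + 3 k + 3 k^{2}$ ($f{\left(k \right)} = -24 + 3 \left(k k + k\right) = -24 + 3 \left(k^{2} + k\right) = -24 + 3 \left(k + k^{2}\right) = -24 + \left(3 k + 3 k^{2}\right) = -24 + 3 k + 3 k^{2}$)
$Y{\left(j \right)} = -4$
$l = -9 - 22 \sqrt{6}$ ($l = -9 + \sqrt{1 + 5} \left(-4 + \left(-24 + 3 \left(-2\right) + 3 \left(-2\right)^{2}\right)\right) = -9 + \sqrt{6} \left(-4 - 18\right) = -9 + \sqrt{6} \left(-22\right) = -9 - 22 \sqrt{6} \approx -62.889$)
$l^{2} = \left(-9 - 22 \sqrt{6}\right)^{2}$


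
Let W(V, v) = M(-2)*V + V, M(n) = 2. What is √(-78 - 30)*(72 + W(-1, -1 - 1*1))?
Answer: 414*I*√3 ≈ 717.07*I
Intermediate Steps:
W(V, v) = 3*V (W(V, v) = 2*V + V = 3*V)
√(-78 - 30)*(72 + W(-1, -1 - 1*1)) = √(-78 - 30)*(72 + 3*(-1)) = √(-108)*(72 - 3) = (6*I*√3)*69 = 414*I*√3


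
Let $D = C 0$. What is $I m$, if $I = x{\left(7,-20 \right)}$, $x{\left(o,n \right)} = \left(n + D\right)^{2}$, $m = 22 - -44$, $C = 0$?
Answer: $26400$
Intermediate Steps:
$D = 0$ ($D = 0 \cdot 0 = 0$)
$m = 66$ ($m = 22 + 44 = 66$)
$x{\left(o,n \right)} = n^{2}$ ($x{\left(o,n \right)} = \left(n + 0\right)^{2} = n^{2}$)
$I = 400$ ($I = \left(-20\right)^{2} = 400$)
$I m = 400 \cdot 66 = 26400$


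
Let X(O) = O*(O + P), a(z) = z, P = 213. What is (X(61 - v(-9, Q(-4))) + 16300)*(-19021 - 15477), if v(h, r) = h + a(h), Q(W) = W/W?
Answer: -1358117264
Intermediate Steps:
Q(W) = 1
v(h, r) = 2*h (v(h, r) = h + h = 2*h)
X(O) = O*(213 + O) (X(O) = O*(O + 213) = O*(213 + O))
(X(61 - v(-9, Q(-4))) + 16300)*(-19021 - 15477) = ((61 - 2*(-9))*(213 + (61 - 2*(-9))) + 16300)*(-19021 - 15477) = ((61 - 1*(-18))*(213 + (61 - 1*(-18))) + 16300)*(-34498) = ((61 + 18)*(213 + (61 + 18)) + 16300)*(-34498) = (79*(213 + 79) + 16300)*(-34498) = (79*292 + 16300)*(-34498) = (23068 + 16300)*(-34498) = 39368*(-34498) = -1358117264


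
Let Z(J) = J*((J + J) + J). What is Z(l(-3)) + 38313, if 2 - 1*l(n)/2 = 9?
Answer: 38901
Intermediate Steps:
l(n) = -14 (l(n) = 4 - 2*9 = 4 - 18 = -14)
Z(J) = 3*J² (Z(J) = J*(2*J + J) = J*(3*J) = 3*J²)
Z(l(-3)) + 38313 = 3*(-14)² + 38313 = 3*196 + 38313 = 588 + 38313 = 38901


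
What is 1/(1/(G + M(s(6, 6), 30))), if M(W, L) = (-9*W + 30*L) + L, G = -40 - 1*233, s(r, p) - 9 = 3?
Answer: 549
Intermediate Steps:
s(r, p) = 12 (s(r, p) = 9 + 3 = 12)
G = -273 (G = -40 - 233 = -273)
M(W, L) = -9*W + 31*L
1/(1/(G + M(s(6, 6), 30))) = 1/(1/(-273 + (-9*12 + 31*30))) = 1/(1/(-273 + (-108 + 930))) = 1/(1/(-273 + 822)) = 1/(1/549) = 549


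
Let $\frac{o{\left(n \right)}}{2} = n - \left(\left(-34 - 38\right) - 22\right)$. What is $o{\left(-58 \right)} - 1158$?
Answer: $-1086$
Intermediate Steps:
$o{\left(n \right)} = 188 + 2 n$ ($o{\left(n \right)} = 2 \left(n - \left(\left(-34 - 38\right) - 22\right)\right) = 2 \left(n - \left(-72 - 22\right)\right) = 2 \left(n - -94\right) = 2 \left(n + 94\right) = 2 \left(94 + n\right) = 188 + 2 n$)
$o{\left(-58 \right)} - 1158 = \left(188 + 2 \left(-58\right)\right) - 1158 = \left(188 - 116\right) - 1158 = 72 - 1158 = -1086$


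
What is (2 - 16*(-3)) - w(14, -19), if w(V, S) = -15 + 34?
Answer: 31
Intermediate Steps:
w(V, S) = 19
(2 - 16*(-3)) - w(14, -19) = (2 - 16*(-3)) - 1*19 = (2 + 48) - 19 = 50 - 19 = 31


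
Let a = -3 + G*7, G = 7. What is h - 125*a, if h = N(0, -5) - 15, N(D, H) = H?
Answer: -5770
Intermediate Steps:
h = -20 (h = -5 - 15 = -20)
a = 46 (a = -3 + 7*7 = -3 + 49 = 46)
h - 125*a = -20 - 125*46 = -20 - 5750 = -5770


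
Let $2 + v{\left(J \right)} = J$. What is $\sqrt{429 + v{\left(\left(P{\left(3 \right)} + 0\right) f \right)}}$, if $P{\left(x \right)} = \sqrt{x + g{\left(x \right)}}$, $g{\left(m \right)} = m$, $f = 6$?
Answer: $\sqrt{427 + 6 \sqrt{6}} \approx 21.017$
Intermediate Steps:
$P{\left(x \right)} = \sqrt{2} \sqrt{x}$ ($P{\left(x \right)} = \sqrt{x + x} = \sqrt{2 x} = \sqrt{2} \sqrt{x}$)
$v{\left(J \right)} = -2 + J$
$\sqrt{429 + v{\left(\left(P{\left(3 \right)} + 0\right) f \right)}} = \sqrt{429 - \left(2 - \left(\sqrt{2} \sqrt{3} + 0\right) 6\right)} = \sqrt{429 - \left(2 - \left(\sqrt{6} + 0\right) 6\right)} = \sqrt{429 - \left(2 - \sqrt{6} \cdot 6\right)} = \sqrt{429 - \left(2 - 6 \sqrt{6}\right)} = \sqrt{427 + 6 \sqrt{6}}$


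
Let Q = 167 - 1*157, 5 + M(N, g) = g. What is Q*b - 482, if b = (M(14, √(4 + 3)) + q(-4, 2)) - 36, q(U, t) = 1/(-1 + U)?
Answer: -894 + 10*√7 ≈ -867.54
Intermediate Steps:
M(N, g) = -5 + g
Q = 10 (Q = 167 - 157 = 10)
b = -206/5 + √7 (b = ((-5 + √(4 + 3)) + 1/(-1 - 4)) - 36 = ((-5 + √7) + 1/(-5)) - 36 = ((-5 + √7) - ⅕) - 36 = (-26/5 + √7) - 36 = -206/5 + √7 ≈ -38.554)
Q*b - 482 = 10*(-206/5 + √7) - 482 = (-412 + 10*√7) - 482 = -894 + 10*√7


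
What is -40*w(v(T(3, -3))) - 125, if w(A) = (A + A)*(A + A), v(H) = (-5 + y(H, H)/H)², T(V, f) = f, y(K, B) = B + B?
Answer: -13085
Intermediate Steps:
y(K, B) = 2*B
v(H) = 9 (v(H) = (-5 + (2*H)/H)² = (-5 + 2)² = (-3)² = 9)
w(A) = 4*A² (w(A) = (2*A)*(2*A) = 4*A²)
-40*w(v(T(3, -3))) - 125 = -160*9² - 125 = -160*81 - 125 = -40*324 - 125 = -12960 - 125 = -13085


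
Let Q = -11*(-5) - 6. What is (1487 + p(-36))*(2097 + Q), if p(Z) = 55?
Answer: 3309132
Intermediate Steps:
Q = 49 (Q = 55 - 6 = 49)
(1487 + p(-36))*(2097 + Q) = (1487 + 55)*(2097 + 49) = 1542*2146 = 3309132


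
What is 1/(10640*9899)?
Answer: 1/105325360 ≈ 9.4944e-9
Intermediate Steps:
1/(10640*9899) = (1/10640)*(1/9899) = 1/105325360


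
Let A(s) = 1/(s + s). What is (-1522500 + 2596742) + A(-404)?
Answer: 867987535/808 ≈ 1.0742e+6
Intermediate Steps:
A(s) = 1/(2*s)
(-1522500 + 2596742) + A(-404) = (-1522500 + 2596742) + (½)/(-404) = 1074242 + (½)*(-1/404) = 1074242 - 1/808 = 867987535/808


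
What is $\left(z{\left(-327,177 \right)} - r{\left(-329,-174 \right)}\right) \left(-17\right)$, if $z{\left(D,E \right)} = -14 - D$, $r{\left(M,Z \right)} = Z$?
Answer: $-8279$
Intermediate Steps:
$\left(z{\left(-327,177 \right)} - r{\left(-329,-174 \right)}\right) \left(-17\right) = \left(\left(-14 - -327\right) - -174\right) \left(-17\right) = \left(\left(-14 + 327\right) + 174\right) \left(-17\right) = \left(313 + 174\right) \left(-17\right) = 487 \left(-17\right) = -8279$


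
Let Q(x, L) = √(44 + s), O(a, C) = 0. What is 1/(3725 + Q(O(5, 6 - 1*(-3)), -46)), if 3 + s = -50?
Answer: 3725/13875634 - 3*I/13875634 ≈ 0.00026846 - 2.1621e-7*I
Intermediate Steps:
s = -53 (s = -3 - 50 = -53)
Q(x, L) = 3*I (Q(x, L) = √(44 - 53) = √(-9) = 3*I)
1/(3725 + Q(O(5, 6 - 1*(-3)), -46)) = 1/(3725 + 3*I) = (3725 - 3*I)/13875634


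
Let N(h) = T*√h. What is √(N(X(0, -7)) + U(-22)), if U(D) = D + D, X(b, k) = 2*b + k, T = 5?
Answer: √(-44 + 5*I*√7) ≈ 0.98631 + 6.7062*I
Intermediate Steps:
X(b, k) = k + 2*b
N(h) = 5*√h
U(D) = 2*D
√(N(X(0, -7)) + U(-22)) = √(5*√(-7 + 2*0) + 2*(-22)) = √(5*√(-7 + 0) - 44) = √(5*√(-7) - 44) = √(5*(I*√7) - 44) = √(5*I*√7 - 44) = √(-44 + 5*I*√7)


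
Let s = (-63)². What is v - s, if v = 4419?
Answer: 450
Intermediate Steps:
s = 3969
v - s = 4419 - 1*3969 = 4419 - 3969 = 450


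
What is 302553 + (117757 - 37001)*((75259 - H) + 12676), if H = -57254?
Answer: 11725185437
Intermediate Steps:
302553 + (117757 - 37001)*((75259 - H) + 12676) = 302553 + (117757 - 37001)*((75259 - 1*(-57254)) + 12676) = 302553 + 80756*((75259 + 57254) + 12676) = 302553 + 80756*(132513 + 12676) = 302553 + 80756*145189 = 302553 + 11724882884 = 11725185437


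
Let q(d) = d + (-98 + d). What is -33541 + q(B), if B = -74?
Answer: -33787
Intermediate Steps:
q(d) = -98 + 2*d
-33541 + q(B) = -33541 + (-98 + 2*(-74)) = -33541 + (-98 - 148) = -33541 - 246 = -33787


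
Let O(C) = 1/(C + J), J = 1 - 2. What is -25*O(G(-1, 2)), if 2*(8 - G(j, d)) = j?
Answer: -10/3 ≈ -3.3333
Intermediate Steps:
J = -1
G(j, d) = 8 - j/2
O(C) = 1/(-1 + C) (O(C) = 1/(C - 1) = 1/(-1 + C))
-25*O(G(-1, 2)) = -25/(-1 + (8 - ½*(-1))) = -25/(-1 + (8 + ½)) = -25/(-1 + 17/2) = -25/15/2 = -25*2/15 = -10/3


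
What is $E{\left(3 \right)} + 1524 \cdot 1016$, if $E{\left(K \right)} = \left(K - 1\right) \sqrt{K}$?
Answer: $1548384 + 2 \sqrt{3} \approx 1.5484 \cdot 10^{6}$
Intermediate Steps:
$E{\left(K \right)} = \sqrt{K} \left(-1 + K\right)$ ($E{\left(K \right)} = \left(-1 + K\right) \sqrt{K} = \sqrt{K} \left(-1 + K\right)$)
$E{\left(3 \right)} + 1524 \cdot 1016 = \sqrt{3} \left(-1 + 3\right) + 1524 \cdot 1016 = \sqrt{3} \cdot 2 + 1548384 = 2 \sqrt{3} + 1548384 = 1548384 + 2 \sqrt{3}$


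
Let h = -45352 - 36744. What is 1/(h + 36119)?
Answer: -1/45977 ≈ -2.1750e-5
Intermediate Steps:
h = -82096
1/(h + 36119) = 1/(-82096 + 36119) = 1/(-45977) = -1/45977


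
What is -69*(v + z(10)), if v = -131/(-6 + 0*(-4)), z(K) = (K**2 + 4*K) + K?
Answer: -23713/2 ≈ -11857.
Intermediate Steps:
z(K) = K**2 + 5*K
v = 131/6 (v = -131/(-6 + 0) = -131/(-6) = -131*(-1/6) = 131/6 ≈ 21.833)
-69*(v + z(10)) = -69*(131/6 + 10*(5 + 10)) = -69*(131/6 + 10*15) = -69*(131/6 + 150) = -69*1031/6 = -23713/2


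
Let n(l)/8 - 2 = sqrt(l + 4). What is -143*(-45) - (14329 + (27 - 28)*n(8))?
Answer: -7878 + 16*sqrt(3) ≈ -7850.3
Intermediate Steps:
n(l) = 16 + 8*sqrt(4 + l) (n(l) = 16 + 8*sqrt(l + 4) = 16 + 8*sqrt(4 + l))
-143*(-45) - (14329 + (27 - 28)*n(8)) = -143*(-45) - (14329 + (27 - 28)*(16 + 8*sqrt(4 + 8))) = 6435 - (14329 - (16 + 8*sqrt(12))) = 6435 - (14329 - (16 + 8*(2*sqrt(3)))) = 6435 - (14329 - (16 + 16*sqrt(3))) = 6435 - (14329 + (-16 - 16*sqrt(3))) = 6435 - (14313 - 16*sqrt(3)) = 6435 + (-14313 + 16*sqrt(3)) = -7878 + 16*sqrt(3)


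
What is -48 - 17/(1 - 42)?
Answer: -1951/41 ≈ -47.585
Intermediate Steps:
-48 - 17/(1 - 42) = -48 - 17/(-41) = -48 - 17*(-1/41) = -48 + 17/41 = -1951/41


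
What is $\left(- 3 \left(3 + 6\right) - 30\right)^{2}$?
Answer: $3249$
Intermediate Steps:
$\left(- 3 \left(3 + 6\right) - 30\right)^{2} = \left(\left(-3\right) 9 - 30\right)^{2} = \left(-27 - 30\right)^{2} = \left(-57\right)^{2} = 3249$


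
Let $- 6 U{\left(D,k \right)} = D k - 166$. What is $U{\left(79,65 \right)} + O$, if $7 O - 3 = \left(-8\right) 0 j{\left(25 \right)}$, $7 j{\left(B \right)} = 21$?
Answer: $- \frac{34765}{42} \approx -827.74$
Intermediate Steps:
$j{\left(B \right)} = 3$ ($j{\left(B \right)} = \frac{1}{7} \cdot 21 = 3$)
$O = \frac{3}{7}$ ($O = \frac{3}{7} + \frac{\left(-8\right) 0 \cdot 3}{7} = \frac{3}{7} + \frac{0 \cdot 3}{7} = \frac{3}{7} + \frac{1}{7} \cdot 0 = \frac{3}{7} + 0 = \frac{3}{7} \approx 0.42857$)
$U{\left(D,k \right)} = \frac{83}{3} - \frac{D k}{6}$ ($U{\left(D,k \right)} = - \frac{D k - 166}{6} = - \frac{-166 + D k}{6} = \frac{83}{3} - \frac{D k}{6}$)
$U{\left(79,65 \right)} + O = \left(\frac{83}{3} - \frac{79}{6} \cdot 65\right) + \frac{3}{7} = \left(\frac{83}{3} - \frac{5135}{6}\right) + \frac{3}{7} = - \frac{4969}{6} + \frac{3}{7} = - \frac{34765}{42}$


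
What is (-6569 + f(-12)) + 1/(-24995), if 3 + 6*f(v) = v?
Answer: -328509287/49990 ≈ -6571.5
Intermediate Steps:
f(v) = -½ + v/6
(-6569 + f(-12)) + 1/(-24995) = (-6569 + (-½ + (⅙)*(-12))) + 1/(-24995) = (-6569 + (-½ - 2)) - 1/24995 = (-6569 - 5/2) - 1/24995 = -13143/2 - 1/24995 = -328509287/49990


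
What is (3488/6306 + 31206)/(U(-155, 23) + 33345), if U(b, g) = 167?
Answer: 49197131/52831668 ≈ 0.93121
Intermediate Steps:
(3488/6306 + 31206)/(U(-155, 23) + 33345) = (3488/6306 + 31206)/(167 + 33345) = (3488*(1/6306) + 31206)/33512 = (1744/3153 + 31206)*(1/33512) = (98394262/3153)*(1/33512) = 49197131/52831668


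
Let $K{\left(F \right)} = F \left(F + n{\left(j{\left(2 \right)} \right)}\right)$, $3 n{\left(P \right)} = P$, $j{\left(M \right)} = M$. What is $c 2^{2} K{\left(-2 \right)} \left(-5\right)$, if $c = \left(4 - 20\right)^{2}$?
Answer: $- \frac{40960}{3} \approx -13653.0$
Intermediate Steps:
$n{\left(P \right)} = \frac{P}{3}$
$c = 256$ ($c = \left(-16\right)^{2} = 256$)
$K{\left(F \right)} = F \left(\frac{2}{3} + F\right)$ ($K{\left(F \right)} = F \left(F + \frac{1}{3} \cdot 2\right) = F \left(F + \frac{2}{3}\right) = F \left(\frac{2}{3} + F\right)$)
$c 2^{2} K{\left(-2 \right)} \left(-5\right) = 256 \cdot 2^{2} \cdot \frac{1}{3} \left(-2\right) \left(2 + 3 \left(-2\right)\right) \left(-5\right) = 256 \cdot 4 \cdot \frac{1}{3} \left(-2\right) \left(2 - 6\right) \left(-5\right) = 256 \cdot 4 \cdot \frac{1}{3} \left(-2\right) \left(-4\right) \left(-5\right) = 256 \cdot 4 \cdot \frac{8}{3} \left(-5\right) = 256 \cdot \frac{32}{3} \left(-5\right) = 256 \left(- \frac{160}{3}\right) = - \frac{40960}{3}$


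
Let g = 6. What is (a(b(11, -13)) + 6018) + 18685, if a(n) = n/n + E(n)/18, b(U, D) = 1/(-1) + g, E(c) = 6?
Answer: 74113/3 ≈ 24704.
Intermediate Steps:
b(U, D) = 5 (b(U, D) = 1/(-1) + 6 = -1 + 6 = 5)
a(n) = 4/3 (a(n) = n/n + 6/18 = 1 + 6*(1/18) = 1 + ⅓ = 4/3)
(a(b(11, -13)) + 6018) + 18685 = (4/3 + 6018) + 18685 = 18058/3 + 18685 = 74113/3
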